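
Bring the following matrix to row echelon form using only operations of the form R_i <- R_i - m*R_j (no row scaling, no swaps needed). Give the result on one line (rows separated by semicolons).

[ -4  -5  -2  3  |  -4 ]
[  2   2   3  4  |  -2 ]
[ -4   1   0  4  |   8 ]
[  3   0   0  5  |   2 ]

REF = [-4 -5 -2 3 -4; 0 -1/2 2 11/2 -4; 0 0 26 67 -36; 0 0 0 443/52 80/13]

Forward elimination:
R2 <- R2 - (-1/2)*R1:  [    0  -1/2     2  11/2    -4 ]
R3 <- R3 - (1)*R1:  [  0   6   2   1  12 ]
R4 <- R4 - (-3/4)*R1:  [     0  -15/4   -3/2   29/4     -1 ]
R3 <- R3 - (-12)*R2:  [   0    0   26   67  -36 ]
R4 <- R4 - (15/2)*R2:  [     0      0  -33/2    -34     29 ]
R4 <- R4 - (-33/52)*R3:  [      0       0       0  443/52   80/13 ]
Row echelon form:
[ -4    -5  -2       3  |     -4 ]
[  0  -1/2   2    11/2  |     -4 ]
[  0     0  26      67  |    -36 ]
[  0     0   0  443/52  |  80/13 ]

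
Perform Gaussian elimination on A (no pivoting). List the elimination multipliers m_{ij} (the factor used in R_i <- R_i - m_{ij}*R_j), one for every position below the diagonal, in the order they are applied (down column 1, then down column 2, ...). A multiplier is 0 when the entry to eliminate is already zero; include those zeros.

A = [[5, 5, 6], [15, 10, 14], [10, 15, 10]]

multipliers: 3, 2, -1

Forward elimination:
R2 <- R2 - (3)*R1:  [  0  -5  -4 ]
R3 <- R3 - (2)*R1:  [  0   5  -2 ]
R3 <- R3 - (-1)*R2:  [  0   0  -6 ]
Multipliers (in order of application): m_{21} = 3, m_{31} = 2, m_{32} = -1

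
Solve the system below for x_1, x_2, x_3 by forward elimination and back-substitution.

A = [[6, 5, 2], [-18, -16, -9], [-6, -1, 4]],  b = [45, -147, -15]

(4, 3, 3)

Forward elimination on [A|b]:
R2 <- R2 - (-3)*R1:  [   0   -1   -3  -12 ]
R3 <- R3 - (-1)*R1:  [  0   4   6  30 ]
R3 <- R3 - (-4)*R2:  [   0    0   -6  -18 ]
Row echelon form:
[ 6   5   2  |   45 ]
[ 0  -1  -3  |  -12 ]
[ 0   0  -6  |  -18 ]
Back-substitution:
x_3 = (-18) / -6 = 3
x_2 = (-12 - (-3)*(3)) / -1 = 3
x_1 = (45 - (5)*(3) - (2)*(3)) / 6 = 4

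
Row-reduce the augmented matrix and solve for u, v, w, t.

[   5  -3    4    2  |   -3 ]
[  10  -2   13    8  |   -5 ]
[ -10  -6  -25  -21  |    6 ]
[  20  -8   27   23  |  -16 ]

Forward elimination on [A|b]:
R2 <- R2 - (2)*R1:  [ 0  4  5  4  1 ]
R3 <- R3 - (-2)*R1:  [   0  -12  -17  -17    0 ]
R4 <- R4 - (4)*R1:  [  0   4  11  15  -4 ]
R3 <- R3 - (-3)*R2:  [  0   0  -2  -5   3 ]
R4 <- R4 - (1)*R2:  [  0   0   6  11  -5 ]
R4 <- R4 - (-3)*R3:  [  0   0   0  -4   4 ]
Row echelon form:
[ 5  -3   4   2  |  -3 ]
[ 0   4   5   4  |   1 ]
[ 0   0  -2  -5  |   3 ]
[ 0   0   0  -4  |   4 ]
Back-substitution:
t = (4) / -4 = -1
w = (3 - (-5)*(-1)) / -2 = 1
v = (1 - (5)*(1) - (4)*(-1)) / 4 = 0
u = (-3 - (-3)*(0) - (4)*(1) - (2)*(-1)) / 5 = -1

(-1, 0, 1, -1)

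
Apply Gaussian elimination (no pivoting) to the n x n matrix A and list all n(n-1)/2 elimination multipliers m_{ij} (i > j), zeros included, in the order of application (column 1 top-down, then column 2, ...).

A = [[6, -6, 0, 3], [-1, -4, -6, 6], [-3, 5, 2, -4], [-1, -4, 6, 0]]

multipliers: -1/6, -1/2, -1/6, -2/5, 1, -30

Forward elimination:
R2 <- R2 - (-1/6)*R1:  [    0    -5    -6  13/2 ]
R3 <- R3 - (-1/2)*R1:  [    0     2     2  -5/2 ]
R4 <- R4 - (-1/6)*R1:  [   0   -5    6  1/2 ]
R3 <- R3 - (-2/5)*R2:  [    0     0  -2/5  1/10 ]
R4 <- R4 - (1)*R2:  [  0   0  12  -6 ]
R4 <- R4 - (-30)*R3:  [  0   0   0  -3 ]
Multipliers (in order of application): m_{21} = -1/6, m_{31} = -1/2, m_{41} = -1/6, m_{32} = -2/5, m_{42} = 1, m_{43} = -30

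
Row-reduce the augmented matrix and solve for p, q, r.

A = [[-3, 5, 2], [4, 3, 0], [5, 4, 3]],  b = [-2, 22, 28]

(4, 2, 0)

Forward elimination on [A|b]:
R2 <- R2 - (-4/3)*R1:  [    0  29/3   8/3  58/3 ]
R3 <- R3 - (-5/3)*R1:  [    0  37/3  19/3  74/3 ]
R3 <- R3 - (37/29)*R2:  [     0      0  85/29      0 ]
Row echelon form:
[ -3     5      2  |    -2 ]
[  0  29/3    8/3  |  58/3 ]
[  0     0  85/29  |     0 ]
Back-substitution:
r = (0) / (85/29) = 0
q = (58/3 - (8/3)*(0)) / (29/3) = 2
p = (-2 - (5)*(2) - (2)*(0)) / -3 = 4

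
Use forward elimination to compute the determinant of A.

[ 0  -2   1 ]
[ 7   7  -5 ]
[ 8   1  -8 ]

det(A) = -81

Forward elimination:
R1 <-> R2   (pivot in column 1 was zero)
[ 7   7  -5 ]
[ 0  -2   1 ]
[ 8   1  -8 ]
R3 <- R3 - (8/7)*R1:  [     0     -7  -16/7 ]
R3 <- R3 - (7/2)*R2:  [      0       0  -81/14 ]
Upper-triangular form:
[ 7   7      -5 ]
[ 0  -2       1 ]
[ 0   0  -81/14 ]
det(A) = (-1)^1 * (7) * (-2) * (-81/14) = -81  (1 row swap -> sign -1)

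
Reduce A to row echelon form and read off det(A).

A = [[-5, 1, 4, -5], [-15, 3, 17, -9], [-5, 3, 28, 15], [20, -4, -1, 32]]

det(A) = -300

Forward elimination:
R2 <- R2 - (3)*R1:  [ 0  0  5  6 ]
R3 <- R3 - (1)*R1:  [  0   2  24  20 ]
R4 <- R4 - (-4)*R1:  [  0   0  15  12 ]
R2 <-> R3   (pivot in column 2 was zero)
[ -5  1   4  -5 ]
[  0  2  24  20 ]
[  0  0   5   6 ]
[  0  0  15  12 ]
R4 <- R4 - (3)*R3:  [  0   0   0  -6 ]
Upper-triangular form:
[ -5  1   4  -5 ]
[  0  2  24  20 ]
[  0  0   5   6 ]
[  0  0   0  -6 ]
det(A) = (-1)^1 * (-5) * (2) * (5) * (-6) = -300  (1 row swap -> sign -1)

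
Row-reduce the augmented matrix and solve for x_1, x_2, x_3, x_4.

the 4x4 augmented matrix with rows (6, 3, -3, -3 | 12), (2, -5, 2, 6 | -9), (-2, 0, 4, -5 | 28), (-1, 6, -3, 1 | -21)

(2, -1, 3, -4)

Forward elimination on [A|b]:
R2 <- R2 - (1/3)*R1:  [   0   -6    3    7  -13 ]
R3 <- R3 - (-1/3)*R1:  [  0   1   3  -6  32 ]
R4 <- R4 - (-1/6)*R1:  [    0  13/2  -7/2   1/2   -19 ]
R3 <- R3 - (-1/6)*R2:  [     0      0    7/2  -29/6  179/6 ]
R4 <- R4 - (-13/12)*R2:  [       0        0     -1/4    97/12  -397/12 ]
R4 <- R4 - (-1/14)*R3:  [       0        0        0   325/42  -650/21 ]
Row echelon form:
[ 6   3   -3      -3  |       12 ]
[ 0  -6    3       7  |      -13 ]
[ 0   0  7/2   -29/6  |    179/6 ]
[ 0   0    0  325/42  |  -650/21 ]
Back-substitution:
x_4 = (-650/21) / (325/42) = -4
x_3 = (179/6 - (-29/6)*(-4)) / (7/2) = 3
x_2 = (-13 - (3)*(3) - (7)*(-4)) / -6 = -1
x_1 = (12 - (3)*(-1) - (-3)*(3) - (-3)*(-4)) / 6 = 2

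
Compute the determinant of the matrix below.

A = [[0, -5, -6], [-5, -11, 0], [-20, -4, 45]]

det(A) = 75

Forward elimination:
R1 <-> R2   (pivot in column 1 was zero)
[  -5  -11   0 ]
[   0   -5  -6 ]
[ -20   -4  45 ]
R3 <- R3 - (4)*R1:  [  0  40  45 ]
R3 <- R3 - (-8)*R2:  [  0   0  -3 ]
Upper-triangular form:
[ -5  -11   0 ]
[  0   -5  -6 ]
[  0    0  -3 ]
det(A) = (-1)^1 * (-5) * (-5) * (-3) = 75  (1 row swap -> sign -1)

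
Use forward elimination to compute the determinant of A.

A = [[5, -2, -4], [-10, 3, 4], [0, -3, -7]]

det(A) = -25

Forward elimination:
R2 <- R2 - (-2)*R1:  [  0  -1  -4 ]
R3 <- R3 - (3)*R2:  [ 0  0  5 ]
Upper-triangular form:
[ 5  -2  -4 ]
[ 0  -1  -4 ]
[ 0   0   5 ]
det(A) = (-1)^0 * (5) * (-1) * (5) = -25  (0 row swaps -> sign +1)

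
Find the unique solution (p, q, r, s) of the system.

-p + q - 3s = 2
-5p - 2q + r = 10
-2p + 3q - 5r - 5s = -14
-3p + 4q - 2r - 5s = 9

(-3, 5, 5, 2)

Forward elimination on [A|b]:
R2 <- R2 - (5)*R1:  [  0  -7   1  15   0 ]
R3 <- R3 - (2)*R1:  [   0    1   -5    1  -18 ]
R4 <- R4 - (3)*R1:  [  0   1  -2   4   3 ]
R3 <- R3 - (-1/7)*R2:  [     0      0  -34/7   22/7    -18 ]
R4 <- R4 - (-1/7)*R2:  [     0      0  -13/7   43/7      3 ]
R4 <- R4 - (13/34)*R3:  [      0       0       0   84/17  168/17 ]
Row echelon form:
[ -1   1      0     -3  |       2 ]
[  0  -7      1     15  |       0 ]
[  0   0  -34/7   22/7  |     -18 ]
[  0   0      0  84/17  |  168/17 ]
Back-substitution:
s = (168/17) / (84/17) = 2
r = (-18 - (22/7)*(2)) / (-34/7) = 5
q = (0 - (1)*(5) - (15)*(2)) / -7 = 5
p = (2 - (1)*(5) - (-3)*(2)) / -1 = -3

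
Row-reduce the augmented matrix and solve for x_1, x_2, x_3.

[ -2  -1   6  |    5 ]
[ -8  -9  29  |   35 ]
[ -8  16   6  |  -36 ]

Forward elimination on [A|b]:
R2 <- R2 - (4)*R1:  [  0  -5   5  15 ]
R3 <- R3 - (4)*R1:  [   0   20  -18  -56 ]
R3 <- R3 - (-4)*R2:  [ 0  0  2  4 ]
Row echelon form:
[ -2  -1  6  |   5 ]
[  0  -5  5  |  15 ]
[  0   0  2  |   4 ]
Back-substitution:
x_3 = (4) / 2 = 2
x_2 = (15 - (5)*(2)) / -5 = -1
x_1 = (5 - (-1)*(-1) - (6)*(2)) / -2 = 4

(4, -1, 2)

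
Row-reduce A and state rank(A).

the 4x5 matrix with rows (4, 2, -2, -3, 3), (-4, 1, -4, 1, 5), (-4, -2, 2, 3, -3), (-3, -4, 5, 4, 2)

rank(A) = 3

Row reduction:
R2 <- R2 - (-1)*R1:  [  0   3  -6  -2   8 ]
R3 <- R3 - (-1)*R1:  [ 0  0  0  0  0 ]
R4 <- R4 - (-3/4)*R1:  [    0  -5/2   7/2   7/4  17/4 ]
R4 <- R4 - (-5/6)*R2:  [      0       0    -3/2    1/12  131/12 ]
R3 <-> R4   (pivot in column 3 was zero)
[ 4  2    -2    -3       3 ]
[ 0  3    -6    -2       8 ]
[ 0  0  -3/2  1/12  131/12 ]
[ 0  0     0     0       0 ]
Row echelon form:
[ 4  2    -2    -3       3 ]
[ 0  3    -6    -2       8 ]
[ 0  0  -3/2  1/12  131/12 ]
[ 0  0     0     0       0 ]
Nonzero rows / pivot columns: 3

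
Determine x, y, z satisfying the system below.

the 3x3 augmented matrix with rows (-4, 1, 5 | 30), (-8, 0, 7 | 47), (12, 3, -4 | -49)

(-5, 5, 1)

Forward elimination on [A|b]:
R2 <- R2 - (2)*R1:  [   0   -2   -3  -13 ]
R3 <- R3 - (-3)*R1:  [  0   6  11  41 ]
R3 <- R3 - (-3)*R2:  [ 0  0  2  2 ]
Row echelon form:
[ -4   1   5  |   30 ]
[  0  -2  -3  |  -13 ]
[  0   0   2  |    2 ]
Back-substitution:
z = (2) / 2 = 1
y = (-13 - (-3)*(1)) / -2 = 5
x = (30 - (1)*(5) - (5)*(1)) / -4 = -5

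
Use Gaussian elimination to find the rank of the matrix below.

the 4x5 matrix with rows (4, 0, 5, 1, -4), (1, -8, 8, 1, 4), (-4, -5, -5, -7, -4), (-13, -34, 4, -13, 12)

Row reduction:
R2 <- R2 - (1/4)*R1:  [    0    -8  27/4   3/4     5 ]
R3 <- R3 - (-1)*R1:  [  0  -5   0  -6  -8 ]
R4 <- R4 - (-13/4)*R1:  [     0    -34   81/4  -39/4     -1 ]
R3 <- R3 - (5/8)*R2:  [       0        0  -135/32  -207/32    -89/8 ]
R4 <- R4 - (17/4)*R2:  [       0        0  -135/16  -207/16    -89/4 ]
R4 <- R4 - (2)*R3:  [ 0  0  0  0  0 ]
Row echelon form:
[ 4   0        5        1     -4 ]
[ 0  -8     27/4      3/4      5 ]
[ 0   0  -135/32  -207/32  -89/8 ]
[ 0   0        0        0      0 ]
Nonzero rows / pivot columns: 3

rank(A) = 3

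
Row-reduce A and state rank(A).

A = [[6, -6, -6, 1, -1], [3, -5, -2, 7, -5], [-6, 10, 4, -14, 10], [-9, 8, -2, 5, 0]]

rank(A) = 3

Row reduction:
R2 <- R2 - (1/2)*R1:  [    0    -2     1  13/2  -9/2 ]
R3 <- R3 - (-1)*R1:  [   0    4   -2  -13    9 ]
R4 <- R4 - (-3/2)*R1:  [    0    -1   -11  13/2  -3/2 ]
R3 <- R3 - (-2)*R2:  [ 0  0  0  0  0 ]
R4 <- R4 - (1/2)*R2:  [     0      0  -23/2   13/4    3/4 ]
R3 <-> R4   (pivot in column 3 was zero)
[ 6  -6     -6     1    -1 ]
[ 0  -2      1  13/2  -9/2 ]
[ 0   0  -23/2  13/4   3/4 ]
[ 0   0      0     0     0 ]
Row echelon form:
[ 6  -6     -6     1    -1 ]
[ 0  -2      1  13/2  -9/2 ]
[ 0   0  -23/2  13/4   3/4 ]
[ 0   0      0     0     0 ]
Nonzero rows / pivot columns: 3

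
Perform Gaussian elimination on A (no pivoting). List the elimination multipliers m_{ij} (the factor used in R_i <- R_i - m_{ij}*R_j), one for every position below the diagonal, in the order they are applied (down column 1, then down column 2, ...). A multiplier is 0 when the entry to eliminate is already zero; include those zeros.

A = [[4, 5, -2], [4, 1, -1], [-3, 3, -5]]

Forward elimination:
R2 <- R2 - (1)*R1:  [  0  -4   1 ]
R3 <- R3 - (-3/4)*R1:  [     0   27/4  -13/2 ]
R3 <- R3 - (-27/16)*R2:  [      0       0  -77/16 ]
Multipliers (in order of application): m_{21} = 1, m_{31} = -3/4, m_{32} = -27/16

multipliers: 1, -3/4, -27/16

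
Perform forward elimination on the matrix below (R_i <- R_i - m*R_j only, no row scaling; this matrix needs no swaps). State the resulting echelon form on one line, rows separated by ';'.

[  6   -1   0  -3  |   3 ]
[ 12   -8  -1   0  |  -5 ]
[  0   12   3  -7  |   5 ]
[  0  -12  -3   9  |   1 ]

Forward elimination:
R2 <- R2 - (2)*R1:  [   0   -6   -1    6  -11 ]
R3 <- R3 - (-2)*R2:  [   0    0    1    5  -17 ]
R4 <- R4 - (2)*R2:  [  0   0  -1  -3  23 ]
R4 <- R4 - (-1)*R3:  [ 0  0  0  2  6 ]
Row echelon form:
[ 6  -1   0  -3  |    3 ]
[ 0  -6  -1   6  |  -11 ]
[ 0   0   1   5  |  -17 ]
[ 0   0   0   2  |    6 ]

REF = [6 -1 0 -3 3; 0 -6 -1 6 -11; 0 0 1 5 -17; 0 0 0 2 6]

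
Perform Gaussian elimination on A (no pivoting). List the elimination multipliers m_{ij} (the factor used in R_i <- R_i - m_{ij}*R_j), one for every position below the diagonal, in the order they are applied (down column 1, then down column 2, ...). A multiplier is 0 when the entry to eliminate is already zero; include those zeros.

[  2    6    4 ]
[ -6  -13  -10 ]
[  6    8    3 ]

Forward elimination:
R2 <- R2 - (-3)*R1:  [ 0  5  2 ]
R3 <- R3 - (3)*R1:  [   0  -10   -9 ]
R3 <- R3 - (-2)*R2:  [  0   0  -5 ]
Multipliers (in order of application): m_{21} = -3, m_{31} = 3, m_{32} = -2

multipliers: -3, 3, -2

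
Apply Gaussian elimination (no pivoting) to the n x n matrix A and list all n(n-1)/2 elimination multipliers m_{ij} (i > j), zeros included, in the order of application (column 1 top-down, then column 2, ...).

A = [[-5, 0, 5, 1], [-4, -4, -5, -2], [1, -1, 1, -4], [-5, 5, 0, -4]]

Forward elimination:
R2 <- R2 - (4/5)*R1:  [     0     -4     -9  -14/5 ]
R3 <- R3 - (-1/5)*R1:  [     0     -1      2  -19/5 ]
R4 <- R4 - (1)*R1:  [  0   5  -5  -5 ]
R3 <- R3 - (1/4)*R2:  [      0       0    17/4  -31/10 ]
R4 <- R4 - (-5/4)*R2:  [     0      0  -65/4  -17/2 ]
R4 <- R4 - (-65/17)*R3:  [       0        0        0  -346/17 ]
Multipliers (in order of application): m_{21} = 4/5, m_{31} = -1/5, m_{41} = 1, m_{32} = 1/4, m_{42} = -5/4, m_{43} = -65/17

multipliers: 4/5, -1/5, 1, 1/4, -5/4, -65/17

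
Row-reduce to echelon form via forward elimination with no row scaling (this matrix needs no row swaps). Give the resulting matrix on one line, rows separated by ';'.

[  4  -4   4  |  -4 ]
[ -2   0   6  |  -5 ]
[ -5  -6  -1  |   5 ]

REF = [4 -4 4 -4; 0 -2 8 -7; 0 0 -40 77/2]

Forward elimination:
R2 <- R2 - (-1/2)*R1:  [  0  -2   8  -7 ]
R3 <- R3 - (-5/4)*R1:  [   0  -11    4    0 ]
R3 <- R3 - (11/2)*R2:  [    0     0   -40  77/2 ]
Row echelon form:
[ 4  -4    4  |    -4 ]
[ 0  -2    8  |    -7 ]
[ 0   0  -40  |  77/2 ]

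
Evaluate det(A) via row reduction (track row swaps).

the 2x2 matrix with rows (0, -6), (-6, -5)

det(A) = -36

Forward elimination:
R1 <-> R2   (pivot in column 1 was zero)
[ -6  -5 ]
[  0  -6 ]
Upper-triangular form:
[ -6  -5 ]
[  0  -6 ]
det(A) = (-1)^1 * (-6) * (-6) = -36  (1 row swap -> sign -1)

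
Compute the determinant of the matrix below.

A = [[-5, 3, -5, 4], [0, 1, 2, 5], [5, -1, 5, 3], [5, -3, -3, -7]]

Forward elimination:
R3 <- R3 - (-1)*R1:  [ 0  2  0  7 ]
R4 <- R4 - (-1)*R1:  [  0   0  -8  -3 ]
R3 <- R3 - (2)*R2:  [  0   0  -4  -3 ]
R4 <- R4 - (2)*R3:  [ 0  0  0  3 ]
Upper-triangular form:
[ -5  3  -5   4 ]
[  0  1   2   5 ]
[  0  0  -4  -3 ]
[  0  0   0   3 ]
det(A) = (-1)^0 * (-5) * (1) * (-4) * (3) = 60  (0 row swaps -> sign +1)

det(A) = 60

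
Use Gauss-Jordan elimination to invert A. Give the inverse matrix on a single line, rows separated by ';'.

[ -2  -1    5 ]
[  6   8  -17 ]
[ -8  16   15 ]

inverse = [-196/15 -19/6 23/30; -23/15 -1/3 2/15; -16/3 -4/3 1/3]

Gauss-Jordan on [A | I]:
R1 <- (1/-2)*R1:  [    1   1/2  -5/2  |  -1/2     0     0 ]
R2 <- R2 - (6)*R1:  [  0   5  -2  |   3   1   0 ]
R3 <- R3 - (-8)*R1:  [  0  20  -5  |  -4   0   1 ]
R2 <- (1/5)*R2:  [    0     1  -2/5  |   3/5   1/5     0 ]
R1 <- R1 - (1/2)*R2:  [      1       0  -23/10  |    -4/5   -1/10       0 ]
R3 <- R3 - (20)*R2:  [   0    0    3  |  -16   -4    1 ]
R3 <- (1/3)*R3:  [     0      0      1  |  -16/3   -4/3    1/3 ]
R1 <- R1 - (-23/10)*R3:  [       1        0        0  |  -196/15    -19/6    23/30 ]
R2 <- R2 - (-2/5)*R3:  [      0       1       0  |  -23/15    -1/3    2/15 ]
Right block of [I | A^{-1}] is the inverse:
[ -196/15  -19/6  23/30 ]
[  -23/15   -1/3   2/15 ]
[   -16/3   -4/3    1/3 ]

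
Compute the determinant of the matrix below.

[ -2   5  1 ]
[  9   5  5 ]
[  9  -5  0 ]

Forward elimination:
R2 <- R2 - (-9/2)*R1:  [    0  55/2  19/2 ]
R3 <- R3 - (-9/2)*R1:  [    0  35/2   9/2 ]
R3 <- R3 - (7/11)*R2:  [      0       0  -17/11 ]
Upper-triangular form:
[ -2     5       1 ]
[  0  55/2    19/2 ]
[  0     0  -17/11 ]
det(A) = (-1)^0 * (-2) * (55/2) * (-17/11) = 85  (0 row swaps -> sign +1)

det(A) = 85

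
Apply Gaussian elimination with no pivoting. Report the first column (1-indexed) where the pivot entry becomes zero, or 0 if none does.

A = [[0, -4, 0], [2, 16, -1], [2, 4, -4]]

first zero-pivot column = 1

Naive forward elimination:
Pivot entry (1,1) is zero but row 2 has 2 in column 1 -> naive elimination stops; a row interchange (e.g. R1 <-> R2) would be required here.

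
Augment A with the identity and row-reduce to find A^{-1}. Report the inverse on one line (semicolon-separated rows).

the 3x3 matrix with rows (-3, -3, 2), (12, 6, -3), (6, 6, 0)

inverse = [1/4 1/6 -1/24; -1/4 -1/6 5/24; 1/2 0 1/4]

Gauss-Jordan on [A | I]:
R1 <- (1/-3)*R1:  [    1     1  -2/3  |  -1/3     0     0 ]
R2 <- R2 - (12)*R1:  [  0  -6   5  |   4   1   0 ]
R3 <- R3 - (6)*R1:  [ 0  0  4  |  2  0  1 ]
R2 <- (1/-6)*R2:  [    0     1  -5/6  |  -2/3  -1/6     0 ]
R1 <- R1 - (1)*R2:  [   1    0  1/6  |  1/3  1/6    0 ]
R3 <- (1/4)*R3:  [   0    0    1  |  1/2    0  1/4 ]
R1 <- R1 - (1/6)*R3:  [     1      0      0  |    1/4    1/6  -1/24 ]
R2 <- R2 - (-5/6)*R3:  [    0     1     0  |  -1/4  -1/6  5/24 ]
Right block of [I | A^{-1}] is the inverse:
[  1/4   1/6  -1/24 ]
[ -1/4  -1/6   5/24 ]
[  1/2     0    1/4 ]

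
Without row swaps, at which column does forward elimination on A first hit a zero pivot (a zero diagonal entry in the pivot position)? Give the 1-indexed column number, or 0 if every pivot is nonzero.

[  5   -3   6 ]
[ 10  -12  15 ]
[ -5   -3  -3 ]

Naive forward elimination:
R2 <- R2 - (2)*R1:  [  0  -6   3 ]
R3 <- R3 - (-1)*R1:  [  0  -6   3 ]
R3 <- R3 - (1)*R2:  [ 0  0  0 ]
Matrix at this point:
[ 5  -3  6 ]
[ 0  -6  3 ]
[ 0   0  0 ]
Pivot entry (3,3) in the last row is zero and there are no rows below to swap with -> zero pivot in column 3 (A is singular).

first zero-pivot column = 3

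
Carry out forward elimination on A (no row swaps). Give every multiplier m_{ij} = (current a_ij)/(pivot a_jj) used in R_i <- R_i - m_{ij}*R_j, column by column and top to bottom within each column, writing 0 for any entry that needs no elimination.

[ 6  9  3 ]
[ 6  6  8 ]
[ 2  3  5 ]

multipliers: 1, 1/3, 0

Forward elimination:
R2 <- R2 - (1)*R1:  [  0  -3   5 ]
R3 <- R3 - (1/3)*R1:  [ 0  0  4 ]
R3: entry in column 2 is already 0 -> m_{32} = 0 (no row operation needed)
Multipliers (in order of application): m_{21} = 1, m_{31} = 1/3, m_{32} = 0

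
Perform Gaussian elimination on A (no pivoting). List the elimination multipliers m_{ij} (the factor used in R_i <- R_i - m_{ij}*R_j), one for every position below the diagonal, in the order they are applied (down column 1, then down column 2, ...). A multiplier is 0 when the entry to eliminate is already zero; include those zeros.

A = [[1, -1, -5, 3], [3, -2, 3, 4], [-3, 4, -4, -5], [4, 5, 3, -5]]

multipliers: 3, -3, 4, 1, 9, 139/37

Forward elimination:
R2 <- R2 - (3)*R1:  [  0   1  18  -5 ]
R3 <- R3 - (-3)*R1:  [   0    1  -19    4 ]
R4 <- R4 - (4)*R1:  [   0    9   23  -17 ]
R3 <- R3 - (1)*R2:  [   0    0  -37    9 ]
R4 <- R4 - (9)*R2:  [    0     0  -139    28 ]
R4 <- R4 - (139/37)*R3:  [       0        0        0  -215/37 ]
Multipliers (in order of application): m_{21} = 3, m_{31} = -3, m_{41} = 4, m_{32} = 1, m_{42} = 9, m_{43} = 139/37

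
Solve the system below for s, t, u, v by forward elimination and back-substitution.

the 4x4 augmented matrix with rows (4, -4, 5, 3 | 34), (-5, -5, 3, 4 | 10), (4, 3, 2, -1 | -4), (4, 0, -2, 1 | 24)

Forward elimination on [A|b]:
R2 <- R2 - (-5/4)*R1:  [     0    -10   37/4   31/4  105/2 ]
R3 <- R3 - (1)*R1:  [   0    7   -3   -4  -38 ]
R4 <- R4 - (1)*R1:  [   0    4   -7   -2  -10 ]
R3 <- R3 - (-7/10)*R2:  [      0       0  139/40   57/40    -5/4 ]
R4 <- R4 - (-2/5)*R2:  [      0       0  -33/10   11/10      11 ]
R4 <- R4 - (-132/139)*R3:  [        0         0         0   341/139  1364/139 ]
Row echelon form:
[ 4   -4       5        3  |        34 ]
[ 0  -10    37/4     31/4  |     105/2 ]
[ 0    0  139/40    57/40  |      -5/4 ]
[ 0    0       0  341/139  |  1364/139 ]
Back-substitution:
v = (1364/139) / (341/139) = 4
u = (-5/4 - (57/40)*(4)) / (139/40) = -2
t = (105/2 - (37/4)*(-2) - (31/4)*(4)) / -10 = -4
s = (34 - (-4)*(-4) - (5)*(-2) - (3)*(4)) / 4 = 4

(4, -4, -2, 4)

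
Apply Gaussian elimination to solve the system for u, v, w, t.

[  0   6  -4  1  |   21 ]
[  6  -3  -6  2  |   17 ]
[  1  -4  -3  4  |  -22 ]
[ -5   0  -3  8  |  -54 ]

(4, 3, -2, -5)

Forward elimination on [A|b]:
R1 <-> R2   (pivot in column 1 was zero)
[  6  -3  -6  2   17 ]
[  0   6  -4  1   21 ]
[  1  -4  -3  4  -22 ]
[ -5   0  -3  8  -54 ]
R3 <- R3 - (1/6)*R1:  [      0    -7/2      -2    11/3  -149/6 ]
R4 <- R4 - (-5/6)*R1:  [      0    -5/2      -8    29/3  -239/6 ]
R3 <- R3 - (-7/12)*R2:  [       0        0    -13/3     17/4  -151/12 ]
R4 <- R4 - (-5/12)*R2:  [       0        0    -29/3   121/12  -373/12 ]
R4 <- R4 - (29/13)*R3:  [       0        0        0    47/78  -235/78 ]
Row echelon form:
[ 6  -3     -6      2  |       17 ]
[ 0   6     -4      1  |       21 ]
[ 0   0  -13/3   17/4  |  -151/12 ]
[ 0   0      0  47/78  |  -235/78 ]
Back-substitution:
t = (-235/78) / (47/78) = -5
w = (-151/12 - (17/4)*(-5)) / (-13/3) = -2
v = (21 - (-4)*(-2) - (1)*(-5)) / 6 = 3
u = (17 - (-3)*(3) - (-6)*(-2) - (2)*(-5)) / 6 = 4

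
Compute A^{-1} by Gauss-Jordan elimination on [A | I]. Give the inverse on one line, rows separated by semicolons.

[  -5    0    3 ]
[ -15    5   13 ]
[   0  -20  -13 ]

Gauss-Jordan on [A | I]:
R1 <- (1/-5)*R1:  [    1     0  -3/5  |  -1/5     0     0 ]
R2 <- R2 - (-15)*R1:  [  0   5   4  |  -3   1   0 ]
R2 <- (1/5)*R2:  [    0     1   4/5  |  -3/5   1/5     0 ]
R3 <- R3 - (-20)*R2:  [   0    0    3  |  -12    4    1 ]
R3 <- (1/3)*R3:  [   0    0    1  |   -4  4/3  1/3 ]
R1 <- R1 - (-3/5)*R3:  [     1      0      0  |  -13/5    4/5    1/5 ]
R2 <- R2 - (4/5)*R3:  [      0       1       0  |    13/5  -13/15   -4/15 ]
Right block of [I | A^{-1}] is the inverse:
[ -13/5     4/5    1/5 ]
[  13/5  -13/15  -4/15 ]
[    -4     4/3    1/3 ]

inverse = [-13/5 4/5 1/5; 13/5 -13/15 -4/15; -4 4/3 1/3]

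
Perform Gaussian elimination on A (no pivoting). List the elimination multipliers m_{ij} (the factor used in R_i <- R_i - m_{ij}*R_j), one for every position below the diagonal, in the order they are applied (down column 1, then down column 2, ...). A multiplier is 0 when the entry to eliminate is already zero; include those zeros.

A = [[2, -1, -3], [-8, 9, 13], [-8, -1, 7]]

multipliers: -4, -4, -1

Forward elimination:
R2 <- R2 - (-4)*R1:  [ 0  5  1 ]
R3 <- R3 - (-4)*R1:  [  0  -5  -5 ]
R3 <- R3 - (-1)*R2:  [  0   0  -4 ]
Multipliers (in order of application): m_{21} = -4, m_{31} = -4, m_{32} = -1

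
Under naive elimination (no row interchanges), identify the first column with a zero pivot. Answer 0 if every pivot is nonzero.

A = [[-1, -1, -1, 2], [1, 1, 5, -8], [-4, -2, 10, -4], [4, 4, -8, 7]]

Naive forward elimination:
R2 <- R2 - (-1)*R1:  [  0   0   4  -6 ]
R3 <- R3 - (4)*R1:  [   0    2   14  -12 ]
R4 <- R4 - (-4)*R1:  [   0    0  -12   15 ]
Matrix at this point:
[ -1  -1   -1    2 ]
[  0   0    4   -6 ]
[  0   2   14  -12 ]
[  0   0  -12   15 ]
Pivot entry (2,2) is zero but row 3 has 2 in column 2 -> naive elimination stops; a row interchange (e.g. R2 <-> R3) would be required here.

first zero-pivot column = 2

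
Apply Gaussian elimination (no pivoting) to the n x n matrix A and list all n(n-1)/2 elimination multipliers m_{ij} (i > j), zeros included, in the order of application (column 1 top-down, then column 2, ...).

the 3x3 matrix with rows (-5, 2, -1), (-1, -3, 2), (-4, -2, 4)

multipliers: 1/5, 4/5, 18/17

Forward elimination:
R2 <- R2 - (1/5)*R1:  [     0  -17/5   11/5 ]
R3 <- R3 - (4/5)*R1:  [     0  -18/5   24/5 ]
R3 <- R3 - (18/17)*R2:  [     0      0  42/17 ]
Multipliers (in order of application): m_{21} = 1/5, m_{31} = 4/5, m_{32} = 18/17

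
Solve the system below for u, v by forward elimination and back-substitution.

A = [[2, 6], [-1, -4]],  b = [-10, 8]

Forward elimination on [A|b]:
R2 <- R2 - (-1/2)*R1:  [  0  -1   3 ]
Row echelon form:
[ 2   6  |  -10 ]
[ 0  -1  |    3 ]
Back-substitution:
v = (3) / -1 = -3
u = (-10 - (6)*(-3)) / 2 = 4

(4, -3)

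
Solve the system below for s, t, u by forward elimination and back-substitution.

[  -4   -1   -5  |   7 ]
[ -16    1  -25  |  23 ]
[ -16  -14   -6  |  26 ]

(3, -4, -3)

Forward elimination on [A|b]:
R2 <- R2 - (4)*R1:  [  0   5  -5  -5 ]
R3 <- R3 - (4)*R1:  [   0  -10   14   -2 ]
R3 <- R3 - (-2)*R2:  [   0    0    4  -12 ]
Row echelon form:
[ -4  -1  -5  |    7 ]
[  0   5  -5  |   -5 ]
[  0   0   4  |  -12 ]
Back-substitution:
u = (-12) / 4 = -3
t = (-5 - (-5)*(-3)) / 5 = -4
s = (7 - (-1)*(-4) - (-5)*(-3)) / -4 = 3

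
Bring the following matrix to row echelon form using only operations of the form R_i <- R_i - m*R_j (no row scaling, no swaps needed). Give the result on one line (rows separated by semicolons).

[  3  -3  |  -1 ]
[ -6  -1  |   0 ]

REF = [3 -3 -1; 0 -7 -2]

Forward elimination:
R2 <- R2 - (-2)*R1:  [  0  -7  -2 ]
Row echelon form:
[ 3  -3  |  -1 ]
[ 0  -7  |  -2 ]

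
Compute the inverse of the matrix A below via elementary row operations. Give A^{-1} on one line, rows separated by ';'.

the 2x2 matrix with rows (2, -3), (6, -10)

Gauss-Jordan on [A | I]:
R1 <- (1/2)*R1:  [    1  -3/2  |   1/2     0 ]
R2 <- R2 - (6)*R1:  [  0  -1  |  -3   1 ]
R2 <- (1/-1)*R2:  [  0   1  |   3  -1 ]
R1 <- R1 - (-3/2)*R2:  [    1     0  |     5  -3/2 ]
Right block of [I | A^{-1}] is the inverse:
[ 5  -3/2 ]
[ 3    -1 ]

inverse = [5 -3/2; 3 -1]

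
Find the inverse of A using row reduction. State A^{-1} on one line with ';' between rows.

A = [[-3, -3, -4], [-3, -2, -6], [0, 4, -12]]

Gauss-Jordan on [A | I]:
R1 <- (1/-3)*R1:  [    1     1   4/3  |  -1/3     0     0 ]
R2 <- R2 - (-3)*R1:  [  0   1  -2  |  -1   1   0 ]
R1 <- R1 - (1)*R2:  [    1     0  10/3  |   2/3    -1     0 ]
R3 <- R3 - (4)*R2:  [  0   0  -4  |   4  -4   1 ]
R3 <- (1/-4)*R3:  [    0     0     1  |    -1     1  -1/4 ]
R1 <- R1 - (10/3)*R3:  [     1      0      0  |      4  -13/3    5/6 ]
R2 <- R2 - (-2)*R3:  [    0     1     0  |    -3     3  -1/2 ]
Right block of [I | A^{-1}] is the inverse:
[  4  -13/3   5/6 ]
[ -3      3  -1/2 ]
[ -1      1  -1/4 ]

inverse = [4 -13/3 5/6; -3 3 -1/2; -1 1 -1/4]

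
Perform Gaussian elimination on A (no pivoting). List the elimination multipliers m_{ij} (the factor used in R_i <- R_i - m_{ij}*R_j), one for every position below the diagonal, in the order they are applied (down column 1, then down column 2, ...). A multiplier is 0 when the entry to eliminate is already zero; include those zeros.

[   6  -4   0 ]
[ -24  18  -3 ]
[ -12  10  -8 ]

Forward elimination:
R2 <- R2 - (-4)*R1:  [  0   2  -3 ]
R3 <- R3 - (-2)*R1:  [  0   2  -8 ]
R3 <- R3 - (1)*R2:  [  0   0  -5 ]
Multipliers (in order of application): m_{21} = -4, m_{31} = -2, m_{32} = 1

multipliers: -4, -2, 1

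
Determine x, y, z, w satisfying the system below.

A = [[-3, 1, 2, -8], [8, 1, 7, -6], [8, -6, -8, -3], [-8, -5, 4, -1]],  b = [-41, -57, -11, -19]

Forward elimination on [A|b]:
R2 <- R2 - (-8/3)*R1:  [      0    11/3    37/3   -82/3  -499/3 ]
R3 <- R3 - (-8/3)*R1:  [      0   -10/3    -8/3   -73/3  -361/3 ]
R4 <- R4 - (8/3)*R1:  [     0  -23/3   -4/3   61/3  271/3 ]
R3 <- R3 - (-10/11)*R2:  [        0         0     94/11   -541/11  -2987/11 ]
R4 <- R4 - (-23/11)*R2:  [        0         0    269/11   -405/11  -2832/11 ]
R4 <- R4 - (269/94)*R3:  [        0         0         0   9769/94  48845/94 ]
Row echelon form:
[ -3     1      2       -8  |       -41 ]
[  0  11/3   37/3    -82/3  |    -499/3 ]
[  0     0  94/11  -541/11  |  -2987/11 ]
[  0     0      0  9769/94  |  48845/94 ]
Back-substitution:
w = (48845/94) / (9769/94) = 5
z = (-2987/11 - (-541/11)*(5)) / (94/11) = -3
y = (-499/3 - (37/3)*(-3) - (-82/3)*(5)) / (11/3) = 2
x = (-41 - (1)*(2) - (2)*(-3) - (-8)*(5)) / -3 = -1

(-1, 2, -3, 5)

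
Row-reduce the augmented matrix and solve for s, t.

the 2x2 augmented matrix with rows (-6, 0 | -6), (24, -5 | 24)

Forward elimination on [A|b]:
R2 <- R2 - (-4)*R1:  [  0  -5   0 ]
Row echelon form:
[ -6   0  |  -6 ]
[  0  -5  |   0 ]
Back-substitution:
t = (0) / -5 = 0
s = (-6) / -6 = 1

(1, 0)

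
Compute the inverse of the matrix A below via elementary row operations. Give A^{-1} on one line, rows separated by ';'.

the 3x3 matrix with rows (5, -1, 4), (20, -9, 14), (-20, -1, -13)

Gauss-Jordan on [A | I]:
R1 <- (1/5)*R1:  [    1  -1/5   4/5  |   1/5     0     0 ]
R2 <- R2 - (20)*R1:  [  0  -5  -2  |  -4   1   0 ]
R3 <- R3 - (-20)*R1:  [  0  -5   3  |   4   0   1 ]
R2 <- (1/-5)*R2:  [    0     1   2/5  |   4/5  -1/5     0 ]
R1 <- R1 - (-1/5)*R2:  [     1      0  22/25  |   9/25  -1/25      0 ]
R3 <- R3 - (-5)*R2:  [  0   0   5  |   8  -1   1 ]
R3 <- (1/5)*R3:  [    0     0     1  |   8/5  -1/5   1/5 ]
R1 <- R1 - (22/25)*R3:  [        1         0         0  |  -131/125    17/125   -22/125 ]
R2 <- R2 - (2/5)*R3:  [     0      1      0  |   4/25  -3/25  -2/25 ]
Right block of [I | A^{-1}] is the inverse:
[ -131/125  17/125  -22/125 ]
[     4/25   -3/25    -2/25 ]
[      8/5    -1/5      1/5 ]

inverse = [-131/125 17/125 -22/125; 4/25 -3/25 -2/25; 8/5 -1/5 1/5]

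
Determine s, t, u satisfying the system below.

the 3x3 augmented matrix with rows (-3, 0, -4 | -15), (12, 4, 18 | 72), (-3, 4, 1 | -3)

(5, 3, 0)

Forward elimination on [A|b]:
R2 <- R2 - (-4)*R1:  [  0   4   2  12 ]
R3 <- R3 - (1)*R1:  [  0   4   5  12 ]
R3 <- R3 - (1)*R2:  [ 0  0  3  0 ]
Row echelon form:
[ -3  0  -4  |  -15 ]
[  0  4   2  |   12 ]
[  0  0   3  |    0 ]
Back-substitution:
u = (0) / 3 = 0
t = (12 - (2)*(0)) / 4 = 3
s = (-15 - (-4)*(0)) / -3 = 5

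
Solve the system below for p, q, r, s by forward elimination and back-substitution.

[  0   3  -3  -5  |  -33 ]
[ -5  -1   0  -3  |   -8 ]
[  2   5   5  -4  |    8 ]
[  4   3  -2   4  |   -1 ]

Forward elimination on [A|b]:
R1 <-> R2   (pivot in column 1 was zero)
[ -5  -1   0  -3   -8 ]
[  0   3  -3  -5  -33 ]
[  2   5   5  -4    8 ]
[  4   3  -2   4   -1 ]
R3 <- R3 - (-2/5)*R1:  [     0   23/5      5  -26/5   24/5 ]
R4 <- R4 - (-4/5)*R1:  [     0   11/5     -2    8/5  -37/5 ]
R3 <- R3 - (23/15)*R2:  [     0      0   48/5  37/15  277/5 ]
R4 <- R4 - (11/15)*R2:  [     0      0    1/5  79/15   84/5 ]
R4 <- R4 - (1/48)*R3:  [       0        0        0  751/144   751/48 ]
Row echelon form:
[ -5  -1     0       -3  |      -8 ]
[  0   3    -3       -5  |     -33 ]
[  0   0  48/5    37/15  |   277/5 ]
[  0   0     0  751/144  |  751/48 ]
Back-substitution:
s = (751/48) / (751/144) = 3
r = (277/5 - (37/15)*(3)) / (48/5) = 5
q = (-33 - (-3)*(5) - (-5)*(3)) / 3 = -1
p = (-8 - (-1)*(-1) - (-3)*(3)) / -5 = 0

(0, -1, 5, 3)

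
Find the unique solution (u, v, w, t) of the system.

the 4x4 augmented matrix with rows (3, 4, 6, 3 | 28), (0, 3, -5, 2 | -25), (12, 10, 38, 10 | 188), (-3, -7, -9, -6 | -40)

(3, -5, 4, 5)

Forward elimination on [A|b]:
R3 <- R3 - (4)*R1:  [  0  -6  14  -2  76 ]
R4 <- R4 - (-1)*R1:  [   0   -3   -3   -3  -12 ]
R3 <- R3 - (-2)*R2:  [  0   0   4   2  26 ]
R4 <- R4 - (-1)*R2:  [   0    0   -8   -1  -37 ]
R4 <- R4 - (-2)*R3:  [  0   0   0   3  15 ]
Row echelon form:
[ 3  4   6  3  |   28 ]
[ 0  3  -5  2  |  -25 ]
[ 0  0   4  2  |   26 ]
[ 0  0   0  3  |   15 ]
Back-substitution:
t = (15) / 3 = 5
w = (26 - (2)*(5)) / 4 = 4
v = (-25 - (-5)*(4) - (2)*(5)) / 3 = -5
u = (28 - (4)*(-5) - (6)*(4) - (3)*(5)) / 3 = 3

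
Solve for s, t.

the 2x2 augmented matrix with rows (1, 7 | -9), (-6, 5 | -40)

(5, -2)

Forward elimination on [A|b]:
R2 <- R2 - (-6)*R1:  [   0   47  -94 ]
Row echelon form:
[ 1   7  |   -9 ]
[ 0  47  |  -94 ]
Back-substitution:
t = (-94) / 47 = -2
s = (-9 - (7)*(-2)) / 1 = 5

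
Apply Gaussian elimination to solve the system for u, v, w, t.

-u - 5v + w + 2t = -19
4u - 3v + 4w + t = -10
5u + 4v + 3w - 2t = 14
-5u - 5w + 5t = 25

(2, 5, -2, 5)

Forward elimination on [A|b]:
R2 <- R2 - (-4)*R1:  [   0  -23    8    9  -86 ]
R3 <- R3 - (-5)*R1:  [   0  -21    8    8  -81 ]
R4 <- R4 - (5)*R1:  [   0   25  -10   -5  120 ]
R3 <- R3 - (21/23)*R2:  [      0       0   16/23   -5/23  -57/23 ]
R4 <- R4 - (-25/23)*R2:  [      0       0  -30/23  110/23  610/23 ]
R4 <- R4 - (-15/8)*R3:  [     0      0      0   35/8  175/8 ]
Row echelon form:
[ -1   -5      1      2  |     -19 ]
[  0  -23      8      9  |     -86 ]
[  0    0  16/23  -5/23  |  -57/23 ]
[  0    0      0   35/8  |   175/8 ]
Back-substitution:
t = (175/8) / (35/8) = 5
w = (-57/23 - (-5/23)*(5)) / (16/23) = -2
v = (-86 - (8)*(-2) - (9)*(5)) / -23 = 5
u = (-19 - (-5)*(5) - (1)*(-2) - (2)*(5)) / -1 = 2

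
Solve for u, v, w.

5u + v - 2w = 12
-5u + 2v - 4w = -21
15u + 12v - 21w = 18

Forward elimination on [A|b]:
R2 <- R2 - (-1)*R1:  [  0   3  -6  -9 ]
R3 <- R3 - (3)*R1:  [   0    9  -15  -18 ]
R3 <- R3 - (3)*R2:  [ 0  0  3  9 ]
Row echelon form:
[ 5  1  -2  |  12 ]
[ 0  3  -6  |  -9 ]
[ 0  0   3  |   9 ]
Back-substitution:
w = (9) / 3 = 3
v = (-9 - (-6)*(3)) / 3 = 3
u = (12 - (1)*(3) - (-2)*(3)) / 5 = 3

(3, 3, 3)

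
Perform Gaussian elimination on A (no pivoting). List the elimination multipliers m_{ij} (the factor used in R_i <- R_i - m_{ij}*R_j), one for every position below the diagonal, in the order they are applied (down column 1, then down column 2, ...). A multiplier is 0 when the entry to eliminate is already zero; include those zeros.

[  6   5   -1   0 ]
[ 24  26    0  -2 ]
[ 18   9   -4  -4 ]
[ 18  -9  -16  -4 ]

multipliers: 4, 3, 3, -1, -4, 1

Forward elimination:
R2 <- R2 - (4)*R1:  [  0   6   4  -2 ]
R3 <- R3 - (3)*R1:  [  0  -6  -1  -4 ]
R4 <- R4 - (3)*R1:  [   0  -24  -13   -4 ]
R3 <- R3 - (-1)*R2:  [  0   0   3  -6 ]
R4 <- R4 - (-4)*R2:  [   0    0    3  -12 ]
R4 <- R4 - (1)*R3:  [  0   0   0  -6 ]
Multipliers (in order of application): m_{21} = 4, m_{31} = 3, m_{41} = 3, m_{32} = -1, m_{42} = -4, m_{43} = 1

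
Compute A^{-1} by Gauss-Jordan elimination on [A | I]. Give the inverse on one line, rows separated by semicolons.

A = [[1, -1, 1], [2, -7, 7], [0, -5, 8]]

inverse = [7/5 -1/5 0; 16/15 -8/15 1/3; 2/3 -1/3 1/3]

Gauss-Jordan on [A | I]:
R2 <- R2 - (2)*R1:  [  0  -5   5  |  -2   1   0 ]
R2 <- (1/-5)*R2:  [    0     1    -1  |   2/5  -1/5     0 ]
R1 <- R1 - (-1)*R2:  [    1     0     0  |   7/5  -1/5     0 ]
R3 <- R3 - (-5)*R2:  [  0   0   3  |   2  -1   1 ]
R3 <- (1/3)*R3:  [    0     0     1  |   2/3  -1/3   1/3 ]
R2 <- R2 - (-1)*R3:  [     0      1      0  |  16/15  -8/15    1/3 ]
Right block of [I | A^{-1}] is the inverse:
[   7/5   -1/5    0 ]
[ 16/15  -8/15  1/3 ]
[   2/3   -1/3  1/3 ]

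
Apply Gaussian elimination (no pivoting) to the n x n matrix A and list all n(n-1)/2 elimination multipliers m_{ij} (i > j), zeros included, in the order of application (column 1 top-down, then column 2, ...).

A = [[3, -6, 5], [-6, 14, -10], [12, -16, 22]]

Forward elimination:
R2 <- R2 - (-2)*R1:  [ 0  2  0 ]
R3 <- R3 - (4)*R1:  [ 0  8  2 ]
R3 <- R3 - (4)*R2:  [ 0  0  2 ]
Multipliers (in order of application): m_{21} = -2, m_{31} = 4, m_{32} = 4

multipliers: -2, 4, 4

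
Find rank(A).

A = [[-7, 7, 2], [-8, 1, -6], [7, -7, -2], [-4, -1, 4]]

Row reduction:
R2 <- R2 - (8/7)*R1:  [     0     -7  -58/7 ]
R3 <- R3 - (-1)*R1:  [ 0  0  0 ]
R4 <- R4 - (4/7)*R1:  [    0    -5  20/7 ]
R4 <- R4 - (5/7)*R2:  [      0       0  430/49 ]
R3 <-> R4   (pivot in column 3 was zero)
[ -7   7       2 ]
[  0  -7   -58/7 ]
[  0   0  430/49 ]
[  0   0       0 ]
Row echelon form:
[ -7   7       2 ]
[  0  -7   -58/7 ]
[  0   0  430/49 ]
[  0   0       0 ]
Nonzero rows / pivot columns: 3

rank(A) = 3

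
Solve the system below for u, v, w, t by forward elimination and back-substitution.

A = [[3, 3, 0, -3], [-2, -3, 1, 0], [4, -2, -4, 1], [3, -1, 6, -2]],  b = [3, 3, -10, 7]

Forward elimination on [A|b]:
R2 <- R2 - (-2/3)*R1:  [  0  -1   1  -2   5 ]
R3 <- R3 - (4/3)*R1:  [   0   -6   -4    5  -14 ]
R4 <- R4 - (1)*R1:  [  0  -4   6   1   4 ]
R3 <- R3 - (6)*R2:  [   0    0  -10   17  -44 ]
R4 <- R4 - (4)*R2:  [   0    0    2    9  -16 ]
R4 <- R4 - (-1/5)*R3:  [      0       0       0    62/5  -124/5 ]
Row echelon form:
[ 3   3    0    -3  |       3 ]
[ 0  -1    1    -2  |       5 ]
[ 0   0  -10    17  |     -44 ]
[ 0   0    0  62/5  |  -124/5 ]
Back-substitution:
t = (-124/5) / (62/5) = -2
w = (-44 - (17)*(-2)) / -10 = 1
v = (5 - (1)*(1) - (-2)*(-2)) / -1 = 0
u = (3 - (3)*(0) - (-3)*(-2)) / 3 = -1

(-1, 0, 1, -2)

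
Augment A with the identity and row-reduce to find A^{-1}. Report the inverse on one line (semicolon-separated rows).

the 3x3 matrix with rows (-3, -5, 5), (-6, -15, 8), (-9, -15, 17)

inverse = [-9/2 1/3 7/6; 1 -1/5 -1/5; -3/2 0 1/2]

Gauss-Jordan on [A | I]:
R1 <- (1/-3)*R1:  [    1   5/3  -5/3  |  -1/3     0     0 ]
R2 <- R2 - (-6)*R1:  [  0  -5  -2  |  -2   1   0 ]
R3 <- R3 - (-9)*R1:  [  0   0   2  |  -3   0   1 ]
R2 <- (1/-5)*R2:  [    0     1   2/5  |   2/5  -1/5     0 ]
R1 <- R1 - (5/3)*R2:  [    1     0  -7/3  |    -1   1/3     0 ]
R3 <- (1/2)*R3:  [    0     0     1  |  -3/2     0   1/2 ]
R1 <- R1 - (-7/3)*R3:  [    1     0     0  |  -9/2   1/3   7/6 ]
R2 <- R2 - (2/5)*R3:  [    0     1     0  |     1  -1/5  -1/5 ]
Right block of [I | A^{-1}] is the inverse:
[ -9/2   1/3   7/6 ]
[    1  -1/5  -1/5 ]
[ -3/2     0   1/2 ]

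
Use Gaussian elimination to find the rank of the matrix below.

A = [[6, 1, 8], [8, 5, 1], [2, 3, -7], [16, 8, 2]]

rank(A) = 3

Row reduction:
R2 <- R2 - (4/3)*R1:  [     0   11/3  -29/3 ]
R3 <- R3 - (1/3)*R1:  [     0    8/3  -29/3 ]
R4 <- R4 - (8/3)*R1:  [     0   16/3  -58/3 ]
R3 <- R3 - (8/11)*R2:  [      0       0  -29/11 ]
R4 <- R4 - (16/11)*R2:  [      0       0  -58/11 ]
R4 <- R4 - (2)*R3:  [ 0  0  0 ]
Row echelon form:
[ 6     1       8 ]
[ 0  11/3   -29/3 ]
[ 0     0  -29/11 ]
[ 0     0       0 ]
Nonzero rows / pivot columns: 3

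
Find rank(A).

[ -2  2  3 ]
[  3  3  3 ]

Row reduction:
R2 <- R2 - (-3/2)*R1:  [    0     6  15/2 ]
Row echelon form:
[ -2  2     3 ]
[  0  6  15/2 ]
Nonzero rows / pivot columns: 2

rank(A) = 2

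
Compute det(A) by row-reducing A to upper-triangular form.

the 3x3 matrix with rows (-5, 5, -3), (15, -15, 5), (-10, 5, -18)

Forward elimination:
R2 <- R2 - (-3)*R1:  [  0   0  -4 ]
R3 <- R3 - (2)*R1:  [   0   -5  -12 ]
R2 <-> R3   (pivot in column 2 was zero)
[ -5   5   -3 ]
[  0  -5  -12 ]
[  0   0   -4 ]
Upper-triangular form:
[ -5   5   -3 ]
[  0  -5  -12 ]
[  0   0   -4 ]
det(A) = (-1)^1 * (-5) * (-5) * (-4) = 100  (1 row swap -> sign -1)

det(A) = 100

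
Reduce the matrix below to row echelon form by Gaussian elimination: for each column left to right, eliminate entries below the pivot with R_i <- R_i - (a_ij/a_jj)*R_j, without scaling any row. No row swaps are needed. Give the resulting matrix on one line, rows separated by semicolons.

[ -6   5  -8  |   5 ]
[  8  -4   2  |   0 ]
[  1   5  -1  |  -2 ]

Forward elimination:
R2 <- R2 - (-4/3)*R1:  [     0    8/3  -26/3   20/3 ]
R3 <- R3 - (-1/6)*R1:  [    0  35/6  -7/3  -7/6 ]
R3 <- R3 - (35/16)*R2:  [     0      0  133/8  -63/4 ]
Row echelon form:
[ -6    5     -8  |      5 ]
[  0  8/3  -26/3  |   20/3 ]
[  0    0  133/8  |  -63/4 ]

REF = [-6 5 -8 5; 0 8/3 -26/3 20/3; 0 0 133/8 -63/4]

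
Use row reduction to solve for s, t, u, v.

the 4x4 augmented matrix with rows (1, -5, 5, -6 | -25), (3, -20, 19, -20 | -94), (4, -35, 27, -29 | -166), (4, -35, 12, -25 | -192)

Forward elimination on [A|b]:
R2 <- R2 - (3)*R1:  [   0   -5    4   -2  -19 ]
R3 <- R3 - (4)*R1:  [   0  -15    7   -5  -66 ]
R4 <- R4 - (4)*R1:  [   0  -15   -8   -1  -92 ]
R3 <- R3 - (3)*R2:  [  0   0  -5   1  -9 ]
R4 <- R4 - (3)*R2:  [   0    0  -20    5  -35 ]
R4 <- R4 - (4)*R3:  [ 0  0  0  1  1 ]
Row echelon form:
[ 1  -5   5  -6  |  -25 ]
[ 0  -5   4  -2  |  -19 ]
[ 0   0  -5   1  |   -9 ]
[ 0   0   0   1  |    1 ]
Back-substitution:
v = (1) / 1 = 1
u = (-9 - (1)*(1)) / -5 = 2
t = (-19 - (4)*(2) - (-2)*(1)) / -5 = 5
s = (-25 - (-5)*(5) - (5)*(2) - (-6)*(1)) / 1 = -4

(-4, 5, 2, 1)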